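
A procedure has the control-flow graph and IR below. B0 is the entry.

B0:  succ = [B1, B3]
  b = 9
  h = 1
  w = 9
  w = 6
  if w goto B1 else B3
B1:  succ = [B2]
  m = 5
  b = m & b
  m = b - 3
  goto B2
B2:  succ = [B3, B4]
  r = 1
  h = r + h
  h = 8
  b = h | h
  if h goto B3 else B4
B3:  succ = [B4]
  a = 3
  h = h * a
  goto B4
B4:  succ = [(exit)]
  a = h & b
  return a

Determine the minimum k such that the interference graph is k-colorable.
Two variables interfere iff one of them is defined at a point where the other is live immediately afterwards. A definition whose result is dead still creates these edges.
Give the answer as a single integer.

Block summaries:
  B0: {b,h,w} / ∅
  B1: {b,m} / {b}
  B2: {b,h,r} / {h}
  B3: {a,h} / {h}
  B4: {a} / {b,h}

Backward fixpoint:
  live B0: ∅→{b,h}
  live B1: {b,h}→{h}
  live B2: {h}→{b,h}
  live B3: {b,h}→{b,h}
  live B4: {b,h}→∅

Conflict graph:
  a — {b,h}
  b — {a,h,m,w}
  h — {a,b,m,r,w}
  m — {b,h}
  r — {h}
  w — {b,h}

Registers:
  {a,b,h} pairwise interfere (3-clique) ⇒ χ ≥ 3
  assign a→r2 b→r1 h→r0 m→r2 r→r1 w→r2 — no edge inside a register ⇒ χ ≤ 3
  χ = 3

Answer: 3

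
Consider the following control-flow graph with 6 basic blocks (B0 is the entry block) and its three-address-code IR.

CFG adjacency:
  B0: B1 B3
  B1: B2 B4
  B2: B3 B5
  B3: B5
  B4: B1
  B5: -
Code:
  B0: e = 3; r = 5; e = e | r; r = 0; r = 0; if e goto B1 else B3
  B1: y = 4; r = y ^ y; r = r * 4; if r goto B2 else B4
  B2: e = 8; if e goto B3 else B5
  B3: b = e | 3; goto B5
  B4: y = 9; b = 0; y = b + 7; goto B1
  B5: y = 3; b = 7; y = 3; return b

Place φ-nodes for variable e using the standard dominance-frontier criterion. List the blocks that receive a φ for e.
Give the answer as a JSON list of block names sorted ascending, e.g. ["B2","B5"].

Answer: ["B3", "B5"]

Derivation:
idom tree: B1←B0 B2←B1 B3←B0 B4←B1 B5←B0
Dom∩ at merges:
  B1: preds {B0,B4}: {B0} ∩ {B0,B1,B4} = {B0}; idom=B0
  B3: preds {B0,B2}: {B0} ∩ {B0,B1,B2} = {B0}; idom=B0
  B5: preds {B2,B3}: {B0,B1,B2} ∩ {B0,B3} = {B0}; idom=B0

DF walk-up:
  B1←B0: walk · to B0
  B1←B4: walk B4→B1 to B0
  B3←B0: walk · to B0
  B3←B2: walk B2→B1 to B0
  B5←B2: walk B2→B1 to B0
  B5←B3: walk B3 to B0
  B0 → ∅
  B1 → {B1,B3,B5}
  B2 → {B3,B5}
  B3 → {B5}
  B4 → {B1}
  B5 → ∅

φ for e: defs {B0,B2}
  DF⁺ = {B3,B5}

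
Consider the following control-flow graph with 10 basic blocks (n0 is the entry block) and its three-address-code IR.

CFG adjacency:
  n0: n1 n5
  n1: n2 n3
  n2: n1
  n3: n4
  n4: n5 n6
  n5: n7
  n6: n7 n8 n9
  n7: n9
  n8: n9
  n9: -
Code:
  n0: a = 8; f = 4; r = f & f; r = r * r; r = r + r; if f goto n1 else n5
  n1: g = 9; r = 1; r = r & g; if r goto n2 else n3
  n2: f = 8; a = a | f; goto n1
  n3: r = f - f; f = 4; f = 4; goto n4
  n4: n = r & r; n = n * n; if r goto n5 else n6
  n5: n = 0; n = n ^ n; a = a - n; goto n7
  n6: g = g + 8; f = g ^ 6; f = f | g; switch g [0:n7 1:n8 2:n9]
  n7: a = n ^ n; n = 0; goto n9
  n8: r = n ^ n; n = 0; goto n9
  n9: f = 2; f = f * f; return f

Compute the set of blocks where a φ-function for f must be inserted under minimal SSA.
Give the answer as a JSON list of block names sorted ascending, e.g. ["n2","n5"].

Answer: ["n1", "n5", "n7", "n9"]

Working:
idom tree: n1←n0 n2←n1 n3←n1 n4←n3 n5←n0 n6←n4 n7←n0 n8←n6 n9←n0
Dom at joins:
  n1: preds {n0,n2}: {n0} ∩ {n0,n1,n2} = {n0}; idom=n0
  n5: preds {n0,n4}: {n0} ∩ {n0,n1,n3,n4} = {n0}; idom=n0
  n7: preds {n5,n6}: {n0,n5} ∩ {n0,n1,n3,n4,n6} = {n0}; idom=n0
  n9: preds {n6,n7,n8}: {n0,n1,n3,n4,n6} ∩ {n0,n7} ∩ {n0,n1,n3,n4,n6,n8} = {n0}; idom=n0

Frontier:
  n1←n0: walk · to n0
  n1←n2: walk n2→n1 to n0
  n5←n0: walk · to n0
  n5←n4: walk n4→n3→n1 to n0
  n7←n5: walk n5 to n0
  n7←n6: walk n6→n4→n3→n1 to n0
  n9←n6: walk n6→n4→n3→n1 to n0
  n9←n7: walk n7 to n0
  n9←n8: walk n8→n6→n4→n3→n1 to n0
  DF(n0)=∅
  DF(n1)={n1,n5,n7,n9}
  DF(n2)={n1}
  DF(n3)={n5,n7,n9}
  DF(n4)={n5,n7,n9}
  DF(n5)={n7}
  DF(n6)={n7,n9}
  DF(n7)={n9}
  DF(n8)={n9}
  DF(n9)=∅

φ for f: defs {n0,n2,n3,n6,n9}
  DF⁺ = {n1,n5,n7,n9}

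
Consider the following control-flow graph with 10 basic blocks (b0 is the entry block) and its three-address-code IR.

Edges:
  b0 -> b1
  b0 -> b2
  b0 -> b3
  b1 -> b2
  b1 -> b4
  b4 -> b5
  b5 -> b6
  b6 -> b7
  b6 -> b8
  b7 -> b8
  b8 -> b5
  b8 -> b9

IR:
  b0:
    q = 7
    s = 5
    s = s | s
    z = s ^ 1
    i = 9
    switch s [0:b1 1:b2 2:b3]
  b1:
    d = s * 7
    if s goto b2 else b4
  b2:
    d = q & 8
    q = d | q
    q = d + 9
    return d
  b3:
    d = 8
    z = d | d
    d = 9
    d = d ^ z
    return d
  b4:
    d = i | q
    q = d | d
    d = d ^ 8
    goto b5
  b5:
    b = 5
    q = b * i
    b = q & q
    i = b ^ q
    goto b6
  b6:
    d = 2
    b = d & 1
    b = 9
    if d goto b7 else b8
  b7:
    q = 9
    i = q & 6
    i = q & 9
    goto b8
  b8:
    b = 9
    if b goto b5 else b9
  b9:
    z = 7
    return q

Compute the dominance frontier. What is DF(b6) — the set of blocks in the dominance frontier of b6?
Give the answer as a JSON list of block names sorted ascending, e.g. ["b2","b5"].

idom tree: b1←b0 b2←b0 b3←b0 b4←b1 b5←b4 b6←b5 b7←b6 b8←b6 b9←b8
Dom∩ at merges:
  b2: preds {b0,b1}: {b0} ∩ {b0,b1} = {b0}; idom=b0
  b5: preds {b4,b8}: {b0,b1,b4} ∩ {b0,b1,b4,b5,b6,b8} = {b0,b1,b4}; idom=b4
  b8: preds {b6,b7}: {b0,b1,b4,b5,b6} ∩ {b0,b1,b4,b5,b6,b7} = {b0,b1,b4,b5,b6}; idom=b6

Frontier:
  b2←b0: walk · to b0
  b2←b1: walk b1 to b0
  b5←b4: walk · to b4
  b5←b8: walk b8→b6→b5 to b4
  b8←b6: walk · to b6
  b8←b7: walk b7 to b6
  DF(b0)=∅
  DF(b1)={b2}
  DF(b2)=∅
  DF(b3)=∅
  DF(b4)=∅
  DF(b5)={b5}
  DF(b6)={b5}
  DF(b7)={b8}
  DF(b8)={b5}
  DF(b9)=∅

DF(b6) = ["b5"]

Answer: ["b5"]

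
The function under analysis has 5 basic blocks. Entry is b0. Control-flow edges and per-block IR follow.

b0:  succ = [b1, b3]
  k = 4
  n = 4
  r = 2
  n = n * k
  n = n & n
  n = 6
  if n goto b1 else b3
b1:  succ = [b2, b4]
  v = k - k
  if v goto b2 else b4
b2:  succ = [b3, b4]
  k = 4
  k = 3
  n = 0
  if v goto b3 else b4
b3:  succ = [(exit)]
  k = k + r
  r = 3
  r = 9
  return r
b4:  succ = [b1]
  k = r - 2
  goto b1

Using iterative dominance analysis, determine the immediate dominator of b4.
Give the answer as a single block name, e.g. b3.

idom tree: b1←b0 b2←b1 b3←b0 b4←b1
Dom at joins:
  b1: preds {b0,b4}: {b0} ∩ {b0,b1,b4} = {b0}; idom=b0
  b3: preds {b0,b2}: {b0} ∩ {b0,b1,b2} = {b0}; idom=b0
  b4: preds {b1,b2}: {b0,b1} ∩ {b0,b1,b2} = {b0,b1}; idom=b1

idom(b4) = b1

Answer: b1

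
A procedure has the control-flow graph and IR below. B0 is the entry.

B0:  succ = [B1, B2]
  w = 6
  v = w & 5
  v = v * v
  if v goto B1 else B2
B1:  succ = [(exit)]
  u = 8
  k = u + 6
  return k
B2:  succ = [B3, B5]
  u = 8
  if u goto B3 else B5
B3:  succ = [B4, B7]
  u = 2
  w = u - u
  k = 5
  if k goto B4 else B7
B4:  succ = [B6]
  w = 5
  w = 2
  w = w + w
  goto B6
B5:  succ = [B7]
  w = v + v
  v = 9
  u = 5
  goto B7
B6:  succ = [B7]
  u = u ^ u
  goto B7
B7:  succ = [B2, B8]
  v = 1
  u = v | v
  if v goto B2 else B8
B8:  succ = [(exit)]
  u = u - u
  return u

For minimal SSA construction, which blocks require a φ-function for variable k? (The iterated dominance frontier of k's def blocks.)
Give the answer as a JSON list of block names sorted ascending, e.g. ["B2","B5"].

Answer: ["B2", "B7"]

Derivation:
idom tree: B1←B0 B2←B0 B3←B2 B4←B3 B5←B2 B6←B4 B7←B2 B8←B7
Join-block Dom:
  B2: preds {B0,B7}: {B0} ∩ {B0,B2,B7} = {B0}; idom=B0
  B7: preds {B3,B5,B6}: {B0,B2,B3} ∩ {B0,B2,B5} ∩ {B0,B2,B3,B4,B6} = {B0,B2}; idom=B2

DF derivation:
  join B2 pred B0: · stop@B0
  join B2 pred B7: B7→B2 stop@B0
  join B7 pred B3: B3 stop@B2
  join B7 pred B5: B5 stop@B2
  join B7 pred B6: B6→B4→B3 stop@B2
  B0: DF=∅
  B1: DF=∅
  B2: DF={B2}
  B3: DF={B7}
  B4: DF={B7}
  B5: DF={B7}
  B6: DF={B7}
  B7: DF={B2}
  B8: DF=∅

φ for k: defs {B1,B3}
  DF⁺ = {B2,B7}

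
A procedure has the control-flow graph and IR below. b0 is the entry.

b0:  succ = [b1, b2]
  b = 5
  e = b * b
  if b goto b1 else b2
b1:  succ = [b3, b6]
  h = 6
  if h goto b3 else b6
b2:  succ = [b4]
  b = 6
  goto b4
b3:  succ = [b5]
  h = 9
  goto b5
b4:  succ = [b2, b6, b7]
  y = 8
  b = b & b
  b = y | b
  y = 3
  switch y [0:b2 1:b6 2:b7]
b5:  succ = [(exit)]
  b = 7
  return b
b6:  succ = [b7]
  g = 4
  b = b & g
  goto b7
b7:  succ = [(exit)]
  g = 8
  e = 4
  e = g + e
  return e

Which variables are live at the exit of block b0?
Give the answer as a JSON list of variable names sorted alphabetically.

Answer: ["b"]

Working:
Per-block:
  b0: def={b,e} ue=∅
  b1: def={h} ue=∅
  b2: def={b} ue=∅
  b3: def={h} ue=∅
  b4: def={b,y} ue={b}
  b5: def={b} ue=∅
  b6: def={b,g} ue={b}
  b7: def={e,g} ue=∅

Backward fixpoint:
  live b0: ∅→{b}
  live b1: {b}→{b}
  live b2: ∅→{b}
  live b3: ∅→∅
  live b4: {b}→{b}
  live b5: ∅→∅
  live b6: {b}→∅
  live b7: ∅→∅

live-out(b0) = ["b"]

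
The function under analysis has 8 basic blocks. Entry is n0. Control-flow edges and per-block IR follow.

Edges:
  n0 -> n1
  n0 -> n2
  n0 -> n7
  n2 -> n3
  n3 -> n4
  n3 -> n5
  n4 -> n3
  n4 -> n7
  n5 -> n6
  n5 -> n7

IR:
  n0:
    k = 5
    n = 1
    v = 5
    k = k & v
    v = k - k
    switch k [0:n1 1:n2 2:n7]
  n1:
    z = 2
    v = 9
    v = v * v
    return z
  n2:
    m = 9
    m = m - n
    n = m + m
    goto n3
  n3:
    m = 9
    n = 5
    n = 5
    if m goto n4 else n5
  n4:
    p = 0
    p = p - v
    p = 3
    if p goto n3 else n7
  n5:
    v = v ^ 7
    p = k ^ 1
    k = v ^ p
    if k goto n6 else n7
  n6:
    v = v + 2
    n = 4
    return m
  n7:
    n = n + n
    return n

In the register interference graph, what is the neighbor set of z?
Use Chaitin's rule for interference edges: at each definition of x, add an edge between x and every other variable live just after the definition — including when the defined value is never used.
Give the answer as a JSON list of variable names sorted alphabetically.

Answer: ["v"]

Analysis:
def/use:
  n0: {k,n,v} / ∅
  n1: {v,z} / ∅
  n2: {m,n} / {n}
  n3: {m,n} / ∅
  n4: {p} / {v}
  n5: {k,p,v} / {k,v}
  n6: {n,v} / {m,v}
  n7: {n} / {n}

Backward fixpoint:
  n0 li=∅ lo={k,n,v}
  n1 li=∅ lo=∅
  n2 li={k,n,v} lo={k,v}
  n3 li={k,v} lo={k,m,n,v}
  n4 li={k,n,v} lo={k,n,v}
  n5 li={k,m,n,v} lo={m,n,v}
  n6 li={m,v} lo=∅
  n7 li={n} lo=∅

Interfere edges:
  k — {m,n,p,v}
  m — {k,n,p,v}
  n — {k,m,p,v}
  p — {k,m,n,v}
  v — {k,m,n,p,z}
  z — {v}

N(z) = ["v"]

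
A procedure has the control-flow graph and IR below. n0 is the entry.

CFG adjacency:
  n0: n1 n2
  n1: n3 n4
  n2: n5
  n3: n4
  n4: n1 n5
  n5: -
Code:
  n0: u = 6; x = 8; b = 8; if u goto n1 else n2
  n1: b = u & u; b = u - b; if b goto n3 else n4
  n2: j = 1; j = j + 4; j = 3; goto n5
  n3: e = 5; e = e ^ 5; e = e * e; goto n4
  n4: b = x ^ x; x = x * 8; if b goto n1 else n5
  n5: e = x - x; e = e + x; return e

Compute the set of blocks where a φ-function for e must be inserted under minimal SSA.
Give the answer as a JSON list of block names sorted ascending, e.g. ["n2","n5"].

idom tree: n1←n0 n2←n0 n3←n1 n4←n1 n5←n0
Dom∩ at merges:
  n1: preds {n0,n4}: {n0} ∩ {n0,n1,n4} = {n0}; idom=n0
  n4: preds {n1,n3}: {n0,n1} ∩ {n0,n1,n3} = {n0,n1}; idom=n1
  n5: preds {n2,n4}: {n0,n2} ∩ {n0,n1,n4} = {n0}; idom=n0

DF walk-up:
  join n1 pred n0: · stop@n0
  join n1 pred n4: n4→n1 stop@n0
  join n4 pred n1: · stop@n1
  join n4 pred n3: n3 stop@n1
  join n5 pred n2: n2 stop@n0
  join n5 pred n4: n4→n1 stop@n0
  n0 → ∅
  n1 → {n1,n5}
  n2 → {n5}
  n3 → {n4}
  n4 → {n1,n5}
  n5 → ∅

φ for e: defs {n3,n5}
  DF⁺ = {n1,n4,n5}

Answer: ["n1", "n4", "n5"]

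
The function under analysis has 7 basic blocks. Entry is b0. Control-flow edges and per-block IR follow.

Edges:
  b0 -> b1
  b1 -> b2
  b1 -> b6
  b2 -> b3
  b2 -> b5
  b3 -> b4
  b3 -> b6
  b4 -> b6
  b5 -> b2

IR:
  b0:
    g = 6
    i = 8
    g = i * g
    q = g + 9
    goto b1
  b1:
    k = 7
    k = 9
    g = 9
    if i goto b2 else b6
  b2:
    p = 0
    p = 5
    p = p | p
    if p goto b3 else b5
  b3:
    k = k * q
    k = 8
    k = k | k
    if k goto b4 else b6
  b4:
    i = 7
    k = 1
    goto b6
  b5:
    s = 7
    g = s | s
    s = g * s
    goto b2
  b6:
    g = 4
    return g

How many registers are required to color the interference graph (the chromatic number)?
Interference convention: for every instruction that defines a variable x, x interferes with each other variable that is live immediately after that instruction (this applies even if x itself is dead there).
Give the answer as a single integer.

Per-block:
  b0: {g,i,q} / ∅
  b1: {g,k} / {i}
  b2: {p} / ∅
  b3: {k} / {k,q}
  b4: {i,k} / ∅
  b5: {g,s} / ∅
  b6: {g} / ∅

Liveness:
  b0 li=∅ lo={i,q}
  b1 li={i,q} lo={k,q}
  b2 li={k,q} lo={k,q}
  b3 li={k,q} lo=∅
  b4 li=∅ lo=∅
  b5 li={k,q} lo={k,q}
  b6 li=∅ lo=∅

Interfere edges:
  g↔{i,k,q,s}
  i↔{g,k,q}
  k↔{g,i,p,q,s}
  p↔{k,q}
  q↔{g,i,k,p,s}
  s↔{g,k,q}

Colouring:
  {g,i,k,q} pairwise interfere (4-clique) ⇒ χ ≥ 4
  4-colouring: R0={k}  R1={q}  R2={g,p}  R3={i,s}
  χ = 4

Answer: 4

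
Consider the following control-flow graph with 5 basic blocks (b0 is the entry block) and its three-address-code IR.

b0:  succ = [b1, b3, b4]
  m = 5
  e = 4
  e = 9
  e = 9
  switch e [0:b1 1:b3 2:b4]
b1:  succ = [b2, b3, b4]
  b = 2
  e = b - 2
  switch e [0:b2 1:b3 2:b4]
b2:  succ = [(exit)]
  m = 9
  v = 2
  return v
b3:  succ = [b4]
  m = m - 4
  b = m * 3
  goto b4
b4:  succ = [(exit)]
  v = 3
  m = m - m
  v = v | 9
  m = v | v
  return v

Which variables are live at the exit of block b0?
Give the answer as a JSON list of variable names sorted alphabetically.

Per-block:
  b0 def {e,m} use ∅
  b1 def {b,e} use ∅
  b2 def {m,v} use ∅
  b3 def {b,m} use {m}
  b4 def {m,v} use {m}

Liveness:
  b0: in=∅ out={m}
  b1: in={m} out={m}
  b2: in=∅ out=∅
  b3: in={m} out={m}
  b4: in={m} out=∅

live-out(b0) = ["m"]

Answer: ["m"]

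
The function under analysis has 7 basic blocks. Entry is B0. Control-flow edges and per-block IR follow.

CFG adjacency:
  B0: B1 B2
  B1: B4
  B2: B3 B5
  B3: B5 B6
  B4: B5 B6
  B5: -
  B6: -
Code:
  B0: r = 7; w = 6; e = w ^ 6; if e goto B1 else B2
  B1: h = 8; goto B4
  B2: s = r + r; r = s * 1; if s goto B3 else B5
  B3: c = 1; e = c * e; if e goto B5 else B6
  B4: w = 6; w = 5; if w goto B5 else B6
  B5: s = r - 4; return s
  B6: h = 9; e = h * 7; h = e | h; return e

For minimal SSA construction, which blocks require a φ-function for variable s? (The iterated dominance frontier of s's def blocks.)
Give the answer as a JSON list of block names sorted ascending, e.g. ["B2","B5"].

Answer: ["B5", "B6"]

Derivation:
idom tree: B1←B0 B2←B0 B3←B2 B4←B1 B5←B0 B6←B0
Dom∩ at merges:
  B5: preds {B2,B3,B4}: {B0,B2} ∩ {B0,B2,B3} ∩ {B0,B1,B4} = {B0}; idom=B0
  B6: preds {B3,B4}: {B0,B2,B3} ∩ {B0,B1,B4} = {B0}; idom=B0

Frontier:
  join B5 pred B2: B2 stop@B0
  join B5 pred B3: B3→B2 stop@B0
  join B5 pred B4: B4→B1 stop@B0
  join B6 pred B3: B3→B2 stop@B0
  join B6 pred B4: B4→B1 stop@B0
  B0: DF=∅
  B1: DF={B5,B6}
  B2: DF={B5,B6}
  B3: DF={B5,B6}
  B4: DF={B5,B6}
  B5: DF=∅
  B6: DF=∅

φ for s: defs {B2,B5}
  DF⁺ = {B5,B6}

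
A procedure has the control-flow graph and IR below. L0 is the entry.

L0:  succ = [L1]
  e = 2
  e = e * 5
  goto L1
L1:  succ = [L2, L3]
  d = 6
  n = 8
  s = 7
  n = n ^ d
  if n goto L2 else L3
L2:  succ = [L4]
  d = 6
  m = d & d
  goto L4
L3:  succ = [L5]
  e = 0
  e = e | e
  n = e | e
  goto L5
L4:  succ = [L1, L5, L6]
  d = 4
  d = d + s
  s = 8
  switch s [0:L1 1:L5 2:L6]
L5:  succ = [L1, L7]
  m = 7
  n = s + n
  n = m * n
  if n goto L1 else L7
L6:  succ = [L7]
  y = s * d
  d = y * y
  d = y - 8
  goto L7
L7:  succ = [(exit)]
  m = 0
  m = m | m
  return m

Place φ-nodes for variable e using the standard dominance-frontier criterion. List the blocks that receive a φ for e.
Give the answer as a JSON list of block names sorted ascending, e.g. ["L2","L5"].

idom tree: L1←L0 L2←L1 L3←L1 L4←L2 L5←L1 L6←L4 L7←L1
Join-block Dom:
  L1: preds {L0,L4,L5}: {L0} ∩ {L0,L1,L2,L4} ∩ {L0,L1,L5} = {L0}; idom=L0
  L5: preds {L3,L4}: {L0,L1,L3} ∩ {L0,L1,L2,L4} = {L0,L1}; idom=L1
  L7: preds {L5,L6}: {L0,L1,L5} ∩ {L0,L1,L2,L4,L6} = {L0,L1}; idom=L1

DF walk-up:
  L1←L0: walk · to L0
  L1←L4: walk L4→L2→L1 to L0
  L1←L5: walk L5→L1 to L0
  L5←L3: walk L3 to L1
  L5←L4: walk L4→L2 to L1
  L7←L5: walk L5 to L1
  L7←L6: walk L6→L4→L2 to L1
  L0 → ∅
  L1 → {L1}
  L2 → {L1,L5,L7}
  L3 → {L5}
  L4 → {L1,L5,L7}
  L5 → {L1,L7}
  L6 → {L7}
  L7 → ∅

φ for e: defs {L0,L3}
  DF⁺ = {L1,L5,L7}

Answer: ["L1", "L5", "L7"]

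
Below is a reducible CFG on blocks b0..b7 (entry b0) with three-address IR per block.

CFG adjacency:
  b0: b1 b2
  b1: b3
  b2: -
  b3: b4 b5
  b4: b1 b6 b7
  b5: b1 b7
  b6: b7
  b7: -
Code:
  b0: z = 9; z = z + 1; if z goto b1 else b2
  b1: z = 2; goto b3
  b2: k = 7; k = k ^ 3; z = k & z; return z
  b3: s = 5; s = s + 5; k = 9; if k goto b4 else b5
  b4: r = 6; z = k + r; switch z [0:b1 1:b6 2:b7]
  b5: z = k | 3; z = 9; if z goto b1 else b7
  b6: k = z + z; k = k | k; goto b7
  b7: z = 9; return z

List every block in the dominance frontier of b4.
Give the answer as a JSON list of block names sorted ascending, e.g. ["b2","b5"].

Answer: ["b1", "b7"]

Derivation:
idom tree: b1←b0 b2←b0 b3←b1 b4←b3 b5←b3 b6←b4 b7←b3
Dom∩ at merges:
  b1: preds {b0,b4,b5}: {b0} ∩ {b0,b1,b3,b4} ∩ {b0,b1,b3,b5} = {b0}; idom=b0
  b7: preds {b4,b5,b6}: {b0,b1,b3,b4} ∩ {b0,b1,b3,b5} ∩ {b0,b1,b3,b4,b6} = {b0,b1,b3}; idom=b3

Frontier:
  b1←b0: walk · to b0
  b1←b4: walk b4→b3→b1 to b0
  b1←b5: walk b5→b3→b1 to b0
  b7←b4: walk b4 to b3
  b7←b5: walk b5 to b3
  b7←b6: walk b6→b4 to b3
  b0 → ∅
  b1 → {b1}
  b2 → ∅
  b3 → {b1}
  b4 → {b1,b7}
  b5 → {b1,b7}
  b6 → {b7}
  b7 → ∅

DF(b4) = ["b1", "b7"]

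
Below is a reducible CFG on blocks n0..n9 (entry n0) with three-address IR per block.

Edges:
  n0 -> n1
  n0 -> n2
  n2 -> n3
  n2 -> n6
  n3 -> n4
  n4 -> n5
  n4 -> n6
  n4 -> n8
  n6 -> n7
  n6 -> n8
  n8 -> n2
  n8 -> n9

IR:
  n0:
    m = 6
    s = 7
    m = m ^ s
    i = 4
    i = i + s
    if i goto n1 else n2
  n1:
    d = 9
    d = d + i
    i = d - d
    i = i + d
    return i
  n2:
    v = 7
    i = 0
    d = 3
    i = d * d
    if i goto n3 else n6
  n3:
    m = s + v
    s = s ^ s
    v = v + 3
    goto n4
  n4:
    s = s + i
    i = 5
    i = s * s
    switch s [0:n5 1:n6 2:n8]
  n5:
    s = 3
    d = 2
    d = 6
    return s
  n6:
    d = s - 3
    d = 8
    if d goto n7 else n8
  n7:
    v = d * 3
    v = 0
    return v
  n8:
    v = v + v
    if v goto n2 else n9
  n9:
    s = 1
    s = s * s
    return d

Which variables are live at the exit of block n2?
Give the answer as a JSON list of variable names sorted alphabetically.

Answer: ["d", "i", "s", "v"]

Working:
Per-block:
  n0: {i,m,s} / ∅
  n1: {d,i} / {i}
  n2: {d,i,v} / ∅
  n3: {m,s,v} / {s,v}
  n4: {i,s} / {i,s}
  n5: {d,s} / ∅
  n6: {d} / {s}
  n7: {v} / {d}
  n8: {v} / {v}
  n9: {s} / {d}

Liveness:
  n0: in=∅ out={i,s}
  n1: in={i} out=∅
  n2: in={s} out={d,i,s,v}
  n3: in={d,i,s,v} out={d,i,s,v}
  n4: in={d,i,s,v} out={d,s,v}
  n5: in=∅ out=∅
  n6: in={s,v} out={d,s,v}
  n7: in={d} out=∅
  n8: in={d,s,v} out={d,s}
  n9: in={d} out=∅

live-out(n2) = ["d", "i", "s", "v"]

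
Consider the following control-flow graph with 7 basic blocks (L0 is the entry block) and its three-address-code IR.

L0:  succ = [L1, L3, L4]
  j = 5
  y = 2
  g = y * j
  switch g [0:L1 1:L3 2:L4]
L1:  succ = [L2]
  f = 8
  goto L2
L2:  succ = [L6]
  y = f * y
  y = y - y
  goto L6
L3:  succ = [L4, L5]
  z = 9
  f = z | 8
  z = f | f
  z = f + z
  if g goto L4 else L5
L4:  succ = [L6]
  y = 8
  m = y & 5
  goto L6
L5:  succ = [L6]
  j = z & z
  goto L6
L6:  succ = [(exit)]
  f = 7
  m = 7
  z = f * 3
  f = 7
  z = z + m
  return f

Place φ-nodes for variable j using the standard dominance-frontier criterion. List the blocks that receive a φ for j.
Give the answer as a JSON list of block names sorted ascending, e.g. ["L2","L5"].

Answer: ["L6"]

Analysis:
idom tree: L1←L0 L2←L1 L3←L0 L4←L0 L5←L3 L6←L0
Dom∩ at merges:
  L4: preds {L0,L3}: {L0} ∩ {L0,L3} = {L0}; idom=L0
  L6: preds {L2,L4,L5}: {L0,L1,L2} ∩ {L0,L4} ∩ {L0,L3,L5} = {L0}; idom=L0

Frontier:
  join L4 pred L0: · stop@L0
  join L4 pred L3: L3 stop@L0
  join L6 pred L2: L2→L1 stop@L0
  join L6 pred L4: L4 stop@L0
  join L6 pred L5: L5→L3 stop@L0
  DF(L0)=∅
  DF(L1)={L6}
  DF(L2)={L6}
  DF(L3)={L4,L6}
  DF(L4)={L6}
  DF(L5)={L6}
  DF(L6)=∅

φ for j: defs {L0,L5}
  DF⁺ = {L6}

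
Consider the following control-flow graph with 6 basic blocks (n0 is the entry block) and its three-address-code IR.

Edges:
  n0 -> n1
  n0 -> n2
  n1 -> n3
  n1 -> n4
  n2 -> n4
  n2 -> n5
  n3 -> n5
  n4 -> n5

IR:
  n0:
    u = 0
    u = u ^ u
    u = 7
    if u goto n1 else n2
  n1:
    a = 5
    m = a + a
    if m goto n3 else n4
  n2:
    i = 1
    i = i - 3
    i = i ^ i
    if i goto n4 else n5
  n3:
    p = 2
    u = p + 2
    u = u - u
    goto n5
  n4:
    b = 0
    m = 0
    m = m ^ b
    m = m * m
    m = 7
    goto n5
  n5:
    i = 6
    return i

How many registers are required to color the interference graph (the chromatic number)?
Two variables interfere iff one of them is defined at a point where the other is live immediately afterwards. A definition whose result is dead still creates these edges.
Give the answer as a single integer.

Answer: 2

Analysis:
Per-block:
  n0: def={u} ue=∅
  n1: def={a,m} ue=∅
  n2: def={i} ue=∅
  n3: def={p,u} ue=∅
  n4: def={b,m} ue=∅
  n5: def={i} ue=∅

Backward fixpoint:
  n0: in=∅ out=∅
  n1: in=∅ out=∅
  n2: in=∅ out=∅
  n3: in=∅ out=∅
  n4: in=∅ out=∅
  n5: in=∅ out=∅

Interference:
  a↔∅
  b↔{m}
  i↔∅
  m↔{b}
  p↔∅
  u↔∅

Registers:
  lower bound: {b,m} mutually conflict ⇒ χ ≥ 2
  assign a→R0 b→R0 i→R0 m→R1 p→R0 u→R0 — no edge inside a register ⇒ χ ≤ 2
  χ = 2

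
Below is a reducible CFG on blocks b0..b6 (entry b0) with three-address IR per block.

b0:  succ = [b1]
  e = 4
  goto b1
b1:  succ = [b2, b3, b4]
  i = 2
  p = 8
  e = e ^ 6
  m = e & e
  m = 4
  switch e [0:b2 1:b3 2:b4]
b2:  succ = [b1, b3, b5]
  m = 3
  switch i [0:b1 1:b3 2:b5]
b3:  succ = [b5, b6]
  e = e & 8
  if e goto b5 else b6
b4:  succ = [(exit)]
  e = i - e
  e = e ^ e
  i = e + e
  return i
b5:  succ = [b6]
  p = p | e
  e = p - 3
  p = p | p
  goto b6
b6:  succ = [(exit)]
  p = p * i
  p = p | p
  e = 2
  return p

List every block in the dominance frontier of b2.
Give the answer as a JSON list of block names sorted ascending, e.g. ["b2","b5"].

idom tree: b1←b0 b2←b1 b3←b1 b4←b1 b5←b1 b6←b1
Join-block Dom:
  b1: preds {b0,b2}: {b0} ∩ {b0,b1,b2} = {b0}; idom=b0
  b3: preds {b1,b2}: {b0,b1} ∩ {b0,b1,b2} = {b0,b1}; idom=b1
  b5: preds {b2,b3}: {b0,b1,b2} ∩ {b0,b1,b3} = {b0,b1}; idom=b1
  b6: preds {b3,b5}: {b0,b1,b3} ∩ {b0,b1,b5} = {b0,b1}; idom=b1

DF derivation:
  join b1 pred b0: · stop@b0
  join b1 pred b2: b2→b1 stop@b0
  join b3 pred b1: · stop@b1
  join b3 pred b2: b2 stop@b1
  join b5 pred b2: b2 stop@b1
  join b5 pred b3: b3 stop@b1
  join b6 pred b3: b3 stop@b1
  join b6 pred b5: b5 stop@b1
  DF(b0)=∅
  DF(b1)={b1}
  DF(b2)={b1,b3,b5}
  DF(b3)={b5,b6}
  DF(b4)=∅
  DF(b5)={b6}
  DF(b6)=∅

DF(b2) = ["b1", "b3", "b5"]

Answer: ["b1", "b3", "b5"]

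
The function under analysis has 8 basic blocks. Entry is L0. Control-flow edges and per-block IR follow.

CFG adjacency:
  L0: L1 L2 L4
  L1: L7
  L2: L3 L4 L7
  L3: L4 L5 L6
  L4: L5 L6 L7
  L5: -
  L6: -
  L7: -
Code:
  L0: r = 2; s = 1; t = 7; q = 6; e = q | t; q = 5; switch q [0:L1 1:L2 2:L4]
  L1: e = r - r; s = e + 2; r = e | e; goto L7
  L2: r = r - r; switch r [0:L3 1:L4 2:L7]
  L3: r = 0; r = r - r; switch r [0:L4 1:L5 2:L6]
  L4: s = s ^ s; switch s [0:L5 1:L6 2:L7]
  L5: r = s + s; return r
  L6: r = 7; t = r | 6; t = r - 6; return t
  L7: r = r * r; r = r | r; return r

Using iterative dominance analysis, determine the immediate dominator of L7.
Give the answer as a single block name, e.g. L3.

idom tree: L1←L0 L2←L0 L3←L2 L4←L0 L5←L0 L6←L0 L7←L0
Dom∩ at merges:
  L4: preds {L0,L2,L3}: {L0} ∩ {L0,L2} ∩ {L0,L2,L3} = {L0}; idom=L0
  L5: preds {L3,L4}: {L0,L2,L3} ∩ {L0,L4} = {L0}; idom=L0
  L6: preds {L3,L4}: {L0,L2,L3} ∩ {L0,L4} = {L0}; idom=L0
  L7: preds {L1,L2,L4}: {L0,L1} ∩ {L0,L2} ∩ {L0,L4} = {L0}; idom=L0

idom(L7) = L0

Answer: L0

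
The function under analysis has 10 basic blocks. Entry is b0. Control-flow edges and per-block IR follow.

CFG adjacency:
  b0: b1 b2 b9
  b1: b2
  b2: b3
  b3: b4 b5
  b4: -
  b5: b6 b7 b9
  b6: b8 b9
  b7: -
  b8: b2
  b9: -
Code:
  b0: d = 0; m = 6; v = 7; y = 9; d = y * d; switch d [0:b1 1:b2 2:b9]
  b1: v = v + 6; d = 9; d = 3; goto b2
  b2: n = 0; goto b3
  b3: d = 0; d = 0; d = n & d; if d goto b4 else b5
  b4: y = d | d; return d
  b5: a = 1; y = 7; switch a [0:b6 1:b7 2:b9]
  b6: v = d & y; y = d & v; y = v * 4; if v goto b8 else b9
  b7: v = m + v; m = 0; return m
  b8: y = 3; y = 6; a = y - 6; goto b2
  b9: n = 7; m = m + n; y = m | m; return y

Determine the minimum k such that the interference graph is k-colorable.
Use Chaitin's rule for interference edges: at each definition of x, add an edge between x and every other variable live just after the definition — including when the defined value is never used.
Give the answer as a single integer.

def/use:
  b0: {d,m,v,y} / ∅
  b1: {d,v} / {v}
  b2: {n} / ∅
  b3: {d} / {n}
  b4: {y} / {d}
  b5: {a,y} / ∅
  b6: {v,y} / {d,y}
  b7: {m,v} / {m,v}
  b8: {a,y} / ∅
  b9: {m,n,y} / {m}

Live sets:
  b0 li=∅ lo={m,v}
  b1 li={m,v} lo={m,v}
  b2 li={m,v} lo={m,n,v}
  b3 li={m,n,v} lo={d,m,v}
  b4 li={d} lo=∅
  b5 li={d,m,v} lo={d,m,v,y}
  b6 li={d,m,y} lo={m,v}
  b7 li={m,v} lo=∅
  b8 li={m,v} lo={m,v}
  b9 li={m} lo=∅

Conflict graph:
  a: {d,m,v,y}
  d: {a,m,n,v,y}
  m: {a,d,n,v,y}
  n: {d,m,v}
  v: {a,d,m,n,y}
  y: {a,d,m,v}

Colouring:
  clique {a,d,m,v,y} ⇒ need ≥ 5
  5-colouring: c0={d}  c1={m}  c2={v}  c3={a,n}  c4={y}
  χ = 5

Answer: 5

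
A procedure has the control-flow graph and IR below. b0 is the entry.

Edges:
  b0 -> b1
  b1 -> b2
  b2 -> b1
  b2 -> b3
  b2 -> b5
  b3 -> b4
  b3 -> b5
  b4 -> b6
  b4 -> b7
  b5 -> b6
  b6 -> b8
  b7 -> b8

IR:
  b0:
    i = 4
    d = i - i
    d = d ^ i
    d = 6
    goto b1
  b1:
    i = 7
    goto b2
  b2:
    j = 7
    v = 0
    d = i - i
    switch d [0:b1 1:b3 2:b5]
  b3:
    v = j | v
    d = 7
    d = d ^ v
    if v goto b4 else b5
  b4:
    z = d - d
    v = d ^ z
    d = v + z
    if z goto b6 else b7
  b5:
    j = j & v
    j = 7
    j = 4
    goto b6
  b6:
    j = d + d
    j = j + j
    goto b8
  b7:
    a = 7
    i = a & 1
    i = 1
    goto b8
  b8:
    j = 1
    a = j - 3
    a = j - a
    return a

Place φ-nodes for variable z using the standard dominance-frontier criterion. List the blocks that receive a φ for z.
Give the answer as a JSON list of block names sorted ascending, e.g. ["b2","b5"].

idom tree: b1←b0 b2←b1 b3←b2 b4←b3 b5←b2 b6←b2 b7←b4 b8←b2
Dom at joins:
  b1: preds {b0,b2}: {b0} ∩ {b0,b1,b2} = {b0}; idom=b0
  b5: preds {b2,b3}: {b0,b1,b2} ∩ {b0,b1,b2,b3} = {b0,b1,b2}; idom=b2
  b6: preds {b4,b5}: {b0,b1,b2,b3,b4} ∩ {b0,b1,b2,b5} = {b0,b1,b2}; idom=b2
  b8: preds {b6,b7}: {b0,b1,b2,b6} ∩ {b0,b1,b2,b3,b4,b7} = {b0,b1,b2}; idom=b2

DF derivation:
  join b1 pred b0: · stop@b0
  join b1 pred b2: b2→b1 stop@b0
  join b5 pred b2: · stop@b2
  join b5 pred b3: b3 stop@b2
  join b6 pred b4: b4→b3 stop@b2
  join b6 pred b5: b5 stop@b2
  join b8 pred b6: b6 stop@b2
  join b8 pred b7: b7→b4→b3 stop@b2
  b0: DF=∅
  b1: DF={b1}
  b2: DF={b1}
  b3: DF={b5,b6,b8}
  b4: DF={b6,b8}
  b5: DF={b6}
  b6: DF={b8}
  b7: DF={b8}
  b8: DF=∅

φ for z: defs {b4}
  DF⁺ = {b6,b8}

Answer: ["b6", "b8"]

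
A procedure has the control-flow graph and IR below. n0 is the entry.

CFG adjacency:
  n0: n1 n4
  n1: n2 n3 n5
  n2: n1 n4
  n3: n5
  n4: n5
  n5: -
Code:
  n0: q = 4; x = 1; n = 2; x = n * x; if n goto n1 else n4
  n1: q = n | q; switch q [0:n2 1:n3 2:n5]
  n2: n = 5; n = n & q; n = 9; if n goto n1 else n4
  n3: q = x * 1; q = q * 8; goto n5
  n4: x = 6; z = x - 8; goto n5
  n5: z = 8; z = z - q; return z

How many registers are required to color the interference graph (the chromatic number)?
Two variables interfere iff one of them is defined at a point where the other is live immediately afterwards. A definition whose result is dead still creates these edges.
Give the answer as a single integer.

Per-block:
  n0 def {n,q,x} use ∅
  n1 def {q} use {n,q}
  n2 def {n} use {q}
  n3 def {q} use {x}
  n4 def {x,z} use ∅
  n5 def {z} use {q}

Live sets:
  n0 li=∅ lo={n,q,x}
  n1 li={n,q,x} lo={q,x}
  n2 li={q,x} lo={n,q,x}
  n3 li={x} lo={q}
  n4 li={q} lo={q}
  n5 li={q} lo=∅

Interference:
  n — {q,x}
  q — {n,x,z}
  x — {n,q}
  z — {q}

Registers:
  {n,q,x} pairwise interfere (3-clique) ⇒ χ ≥ 3
  3-colouring: c0={q}  c1={n,z}  c2={x}
  χ = 3

Answer: 3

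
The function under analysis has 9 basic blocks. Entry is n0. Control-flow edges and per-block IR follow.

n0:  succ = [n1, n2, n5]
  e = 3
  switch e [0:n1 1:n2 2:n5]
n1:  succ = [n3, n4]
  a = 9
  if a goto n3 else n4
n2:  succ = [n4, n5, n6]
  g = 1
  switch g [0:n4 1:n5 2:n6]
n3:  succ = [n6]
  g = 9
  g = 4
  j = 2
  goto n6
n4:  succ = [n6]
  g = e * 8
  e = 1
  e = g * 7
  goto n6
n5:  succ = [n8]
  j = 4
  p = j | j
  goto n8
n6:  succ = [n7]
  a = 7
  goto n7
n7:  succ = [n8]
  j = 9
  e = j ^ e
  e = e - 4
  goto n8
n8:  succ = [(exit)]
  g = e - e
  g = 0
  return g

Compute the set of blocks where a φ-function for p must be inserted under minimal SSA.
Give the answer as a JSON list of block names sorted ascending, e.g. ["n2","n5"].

Answer: ["n8"]

Derivation:
idom tree: n1←n0 n2←n0 n3←n1 n4←n0 n5←n0 n6←n0 n7←n6 n8←n0
Dom at joins:
  n4: preds {n1,n2}: {n0,n1} ∩ {n0,n2} = {n0}; idom=n0
  n5: preds {n0,n2}: {n0} ∩ {n0,n2} = {n0}; idom=n0
  n6: preds {n2,n3,n4}: {n0,n2} ∩ {n0,n1,n3} ∩ {n0,n4} = {n0}; idom=n0
  n8: preds {n5,n7}: {n0,n5} ∩ {n0,n6,n7} = {n0}; idom=n0

Frontier:
  join n4 pred n1: n1 stop@n0
  join n4 pred n2: n2 stop@n0
  join n5 pred n0: · stop@n0
  join n5 pred n2: n2 stop@n0
  join n6 pred n2: n2 stop@n0
  join n6 pred n3: n3→n1 stop@n0
  join n6 pred n4: n4 stop@n0
  join n8 pred n5: n5 stop@n0
  join n8 pred n7: n7→n6 stop@n0
  n0: DF=∅
  n1: DF={n4,n6}
  n2: DF={n4,n5,n6}
  n3: DF={n6}
  n4: DF={n6}
  n5: DF={n8}
  n6: DF={n8}
  n7: DF={n8}
  n8: DF=∅

φ for p: defs {n5}
  DF⁺ = {n8}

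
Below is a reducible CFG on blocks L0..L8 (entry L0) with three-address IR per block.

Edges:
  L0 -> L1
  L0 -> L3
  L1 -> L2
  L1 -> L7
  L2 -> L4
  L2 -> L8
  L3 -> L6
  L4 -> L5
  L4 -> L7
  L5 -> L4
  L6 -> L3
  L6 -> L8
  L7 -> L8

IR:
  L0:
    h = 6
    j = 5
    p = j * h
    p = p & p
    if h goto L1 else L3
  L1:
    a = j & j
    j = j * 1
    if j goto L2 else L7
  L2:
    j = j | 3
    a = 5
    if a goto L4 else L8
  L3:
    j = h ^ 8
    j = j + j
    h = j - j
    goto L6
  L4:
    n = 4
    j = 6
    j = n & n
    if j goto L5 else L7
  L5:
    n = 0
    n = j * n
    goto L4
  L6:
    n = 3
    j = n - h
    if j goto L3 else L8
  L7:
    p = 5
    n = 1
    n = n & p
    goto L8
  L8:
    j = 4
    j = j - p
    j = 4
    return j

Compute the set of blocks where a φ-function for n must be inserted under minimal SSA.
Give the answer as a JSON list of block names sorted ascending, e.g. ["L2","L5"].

idom tree: L1←L0 L2←L1 L3←L0 L4←L2 L5←L4 L6←L3 L7←L1 L8←L0
Dom∩ at merges:
  L3: preds {L0,L6}: {L0} ∩ {L0,L3,L6} = {L0}; idom=L0
  L4: preds {L2,L5}: {L0,L1,L2} ∩ {L0,L1,L2,L4,L5} = {L0,L1,L2}; idom=L2
  L7: preds {L1,L4}: {L0,L1} ∩ {L0,L1,L2,L4} = {L0,L1}; idom=L1
  L8: preds {L2,L6,L7}: {L0,L1,L2} ∩ {L0,L3,L6} ∩ {L0,L1,L7} = {L0}; idom=L0

DF walk-up:
  L3←L0: walk · to L0
  L3←L6: walk L6→L3 to L0
  L4←L2: walk · to L2
  L4←L5: walk L5→L4 to L2
  L7←L1: walk · to L1
  L7←L4: walk L4→L2 to L1
  L8←L2: walk L2→L1 to L0
  L8←L6: walk L6→L3 to L0
  L8←L7: walk L7→L1 to L0
  L0 → ∅
  L1 → {L8}
  L2 → {L7,L8}
  L3 → {L3,L8}
  L4 → {L4,L7}
  L5 → {L4}
  L6 → {L3,L8}
  L7 → {L8}
  L8 → ∅

φ for n: defs {L4,L5,L6,L7}
  DF⁺ = {L3,L4,L7,L8}

Answer: ["L3", "L4", "L7", "L8"]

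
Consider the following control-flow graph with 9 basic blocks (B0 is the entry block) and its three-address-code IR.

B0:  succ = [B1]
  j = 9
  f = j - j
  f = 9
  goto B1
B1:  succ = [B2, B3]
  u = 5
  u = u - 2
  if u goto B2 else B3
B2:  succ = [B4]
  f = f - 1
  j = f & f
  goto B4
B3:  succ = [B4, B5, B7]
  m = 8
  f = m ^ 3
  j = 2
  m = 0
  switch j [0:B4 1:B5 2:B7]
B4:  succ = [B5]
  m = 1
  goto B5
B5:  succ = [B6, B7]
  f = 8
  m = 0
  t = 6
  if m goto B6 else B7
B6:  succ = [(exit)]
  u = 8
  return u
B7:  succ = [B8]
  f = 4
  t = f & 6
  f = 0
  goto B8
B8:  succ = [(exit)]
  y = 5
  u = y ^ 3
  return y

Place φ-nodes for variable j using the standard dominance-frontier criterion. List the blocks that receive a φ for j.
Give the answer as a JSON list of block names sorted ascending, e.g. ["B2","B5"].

Answer: ["B4", "B5", "B7"]

Derivation:
idom tree: B1←B0 B2←B1 B3←B1 B4←B1 B5←B1 B6←B5 B7←B1 B8←B7
Dom∩ at merges:
  B4: preds {B2,B3}: {B0,B1,B2} ∩ {B0,B1,B3} = {B0,B1}; idom=B1
  B5: preds {B3,B4}: {B0,B1,B3} ∩ {B0,B1,B4} = {B0,B1}; idom=B1
  B7: preds {B3,B5}: {B0,B1,B3} ∩ {B0,B1,B5} = {B0,B1}; idom=B1

DF walk-up:
  B4←B2: walk B2 to B1
  B4←B3: walk B3 to B1
  B5←B3: walk B3 to B1
  B5←B4: walk B4 to B1
  B7←B3: walk B3 to B1
  B7←B5: walk B5 to B1
  B0 → ∅
  B1 → ∅
  B2 → {B4}
  B3 → {B4,B5,B7}
  B4 → {B5}
  B5 → {B7}
  B6 → ∅
  B7 → ∅
  B8 → ∅

φ for j: defs {B0,B2,B3}
  DF⁺ = {B4,B5,B7}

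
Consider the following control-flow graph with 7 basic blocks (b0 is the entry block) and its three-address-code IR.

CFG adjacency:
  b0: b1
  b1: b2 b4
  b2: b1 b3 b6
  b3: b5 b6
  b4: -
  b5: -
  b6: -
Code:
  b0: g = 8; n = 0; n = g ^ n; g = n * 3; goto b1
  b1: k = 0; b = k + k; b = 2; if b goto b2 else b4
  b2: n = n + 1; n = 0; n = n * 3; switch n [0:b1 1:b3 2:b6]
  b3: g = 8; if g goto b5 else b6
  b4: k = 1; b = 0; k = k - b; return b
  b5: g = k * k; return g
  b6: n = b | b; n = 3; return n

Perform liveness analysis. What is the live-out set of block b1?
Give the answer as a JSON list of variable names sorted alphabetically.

Answer: ["b", "k", "n"]

Working:
def/use:
  b0: {g,n} / ∅
  b1: {b,k} / ∅
  b2: {n} / {n}
  b3: {g} / ∅
  b4: {b,k} / ∅
  b5: {g} / {k}
  b6: {n} / {b}

Liveness:
  live b0: ∅→{n}
  live b1: {n}→{b,k,n}
  live b2: {b,k,n}→{b,k,n}
  live b3: {b,k}→{b,k}
  live b4: ∅→∅
  live b5: {k}→∅
  live b6: {b}→∅

live-out(b1) = ["b", "k", "n"]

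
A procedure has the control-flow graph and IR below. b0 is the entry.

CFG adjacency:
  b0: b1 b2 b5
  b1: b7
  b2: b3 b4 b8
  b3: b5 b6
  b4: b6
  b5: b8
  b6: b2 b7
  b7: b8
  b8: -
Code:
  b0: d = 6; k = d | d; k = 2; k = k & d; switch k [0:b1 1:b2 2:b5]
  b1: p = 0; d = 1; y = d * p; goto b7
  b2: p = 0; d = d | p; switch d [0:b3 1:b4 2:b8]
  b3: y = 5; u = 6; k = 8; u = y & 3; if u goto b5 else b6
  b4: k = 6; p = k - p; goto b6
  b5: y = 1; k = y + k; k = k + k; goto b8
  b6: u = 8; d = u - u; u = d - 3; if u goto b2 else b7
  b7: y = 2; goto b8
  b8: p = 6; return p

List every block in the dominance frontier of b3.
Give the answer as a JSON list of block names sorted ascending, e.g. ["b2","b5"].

Answer: ["b5", "b6"]

Working:
idom tree: b1←b0 b2←b0 b3←b2 b4←b2 b5←b0 b6←b2 b7←b0 b8←b0
Dom at joins:
  b2: preds {b0,b6}: {b0} ∩ {b0,b2,b6} = {b0}; idom=b0
  b5: preds {b0,b3}: {b0} ∩ {b0,b2,b3} = {b0}; idom=b0
  b6: preds {b3,b4}: {b0,b2,b3} ∩ {b0,b2,b4} = {b0,b2}; idom=b2
  b7: preds {b1,b6}: {b0,b1} ∩ {b0,b2,b6} = {b0}; idom=b0
  b8: preds {b2,b5,b7}: {b0,b2} ∩ {b0,b5} ∩ {b0,b7} = {b0}; idom=b0

DF walk-up:
  b2←b0: walk · to b0
  b2←b6: walk b6→b2 to b0
  b5←b0: walk · to b0
  b5←b3: walk b3→b2 to b0
  b6←b3: walk b3 to b2
  b6←b4: walk b4 to b2
  b7←b1: walk b1 to b0
  b7←b6: walk b6→b2 to b0
  b8←b2: walk b2 to b0
  b8←b5: walk b5 to b0
  b8←b7: walk b7 to b0
  b0 → ∅
  b1 → {b7}
  b2 → {b2,b5,b7,b8}
  b3 → {b5,b6}
  b4 → {b6}
  b5 → {b8}
  b6 → {b2,b7}
  b7 → {b8}
  b8 → ∅

DF(b3) = ["b5", "b6"]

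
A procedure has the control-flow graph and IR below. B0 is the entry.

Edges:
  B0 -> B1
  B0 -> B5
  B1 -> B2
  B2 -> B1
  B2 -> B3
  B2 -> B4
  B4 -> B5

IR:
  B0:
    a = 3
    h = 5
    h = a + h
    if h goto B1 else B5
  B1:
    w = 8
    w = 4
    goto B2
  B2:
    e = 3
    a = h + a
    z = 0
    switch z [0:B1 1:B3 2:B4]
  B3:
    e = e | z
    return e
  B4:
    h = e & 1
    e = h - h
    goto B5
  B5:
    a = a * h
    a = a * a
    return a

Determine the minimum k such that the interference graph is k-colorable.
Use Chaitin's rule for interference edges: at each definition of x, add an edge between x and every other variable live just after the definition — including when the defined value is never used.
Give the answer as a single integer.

Block summaries:
  B0: def={a,h} ue=∅
  B1: def={w} ue=∅
  B2: def={a,e,z} ue={a,h}
  B3: def={e} ue={e,z}
  B4: def={e,h} ue={e}
  B5: def={a} ue={a,h}

Backward fixpoint:
  B0 li=∅ lo={a,h}
  B1 li={a,h} lo={a,h}
  B2 li={a,h} lo={a,e,h,z}
  B3 li={e,z} lo=∅
  B4 li={a,e} lo={a,h}
  B5 li={a,h} lo=∅

Interference:
  a — {e,h,w,z}
  e — {a,h,z}
  h — {a,e,w,z}
  w — {a,h}
  z — {a,e,h}

Registers:
  lower bound: {a,e,h,z} mutually conflict ⇒ χ ≥ 4
  4-colouring: R0={a}  R1={h}  R2={e,w}  R3={z}
  χ = 4

Answer: 4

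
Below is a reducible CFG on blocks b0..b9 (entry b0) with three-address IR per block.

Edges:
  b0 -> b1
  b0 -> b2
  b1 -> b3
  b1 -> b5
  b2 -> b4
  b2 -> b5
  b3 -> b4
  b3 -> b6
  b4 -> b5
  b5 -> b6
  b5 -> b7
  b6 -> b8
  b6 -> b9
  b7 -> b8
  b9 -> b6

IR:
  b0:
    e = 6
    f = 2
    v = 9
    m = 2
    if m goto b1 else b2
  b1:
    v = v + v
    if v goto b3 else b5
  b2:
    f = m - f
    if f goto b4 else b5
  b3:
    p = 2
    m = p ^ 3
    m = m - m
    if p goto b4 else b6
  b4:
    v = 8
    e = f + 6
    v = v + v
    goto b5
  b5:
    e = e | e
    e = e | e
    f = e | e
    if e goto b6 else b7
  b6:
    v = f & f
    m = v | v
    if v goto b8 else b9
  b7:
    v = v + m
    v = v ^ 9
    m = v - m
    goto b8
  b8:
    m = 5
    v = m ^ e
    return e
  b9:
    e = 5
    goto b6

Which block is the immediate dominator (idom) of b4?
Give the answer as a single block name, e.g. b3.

Answer: b0

Analysis:
idom tree: b1←b0 b2←b0 b3←b1 b4←b0 b5←b0 b6←b0 b7←b5 b8←b0 b9←b6
Dom∩ at merges:
  b4: preds {b2,b3}: {b0,b2} ∩ {b0,b1,b3} = {b0}; idom=b0
  b5: preds {b1,b2,b4}: {b0,b1} ∩ {b0,b2} ∩ {b0,b4} = {b0}; idom=b0
  b6: preds {b3,b5,b9}: {b0,b1,b3} ∩ {b0,b5} ∩ {b0,b6,b9} = {b0}; idom=b0
  b8: preds {b6,b7}: {b0,b6} ∩ {b0,b5,b7} = {b0}; idom=b0

idom(b4) = b0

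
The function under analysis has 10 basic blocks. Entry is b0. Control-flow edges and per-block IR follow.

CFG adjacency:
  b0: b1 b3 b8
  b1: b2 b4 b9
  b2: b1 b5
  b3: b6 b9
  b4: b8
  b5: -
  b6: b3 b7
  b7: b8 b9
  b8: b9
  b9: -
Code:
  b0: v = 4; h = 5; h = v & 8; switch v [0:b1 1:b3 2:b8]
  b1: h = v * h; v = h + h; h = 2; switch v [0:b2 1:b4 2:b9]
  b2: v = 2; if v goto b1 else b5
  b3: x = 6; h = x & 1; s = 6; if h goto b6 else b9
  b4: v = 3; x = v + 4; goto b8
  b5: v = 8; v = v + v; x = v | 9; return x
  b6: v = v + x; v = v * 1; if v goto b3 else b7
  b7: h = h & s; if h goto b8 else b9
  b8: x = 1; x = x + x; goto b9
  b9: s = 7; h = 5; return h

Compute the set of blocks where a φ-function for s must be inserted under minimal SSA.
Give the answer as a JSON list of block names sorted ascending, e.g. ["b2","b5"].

idom tree: b1←b0 b2←b1 b3←b0 b4←b1 b5←b2 b6←b3 b7←b6 b8←b0 b9←b0
Dom at joins:
  b1: preds {b0,b2}: {b0} ∩ {b0,b1,b2} = {b0}; idom=b0
  b3: preds {b0,b6}: {b0} ∩ {b0,b3,b6} = {b0}; idom=b0
  b8: preds {b0,b4,b7}: {b0} ∩ {b0,b1,b4} ∩ {b0,b3,b6,b7} = {b0}; idom=b0
  b9: preds {b1,b3,b7,b8}: {b0,b1} ∩ {b0,b3} ∩ {b0,b3,b6,b7} ∩ {b0,b8} = {b0}; idom=b0

Frontier:
  b1←b0: walk · to b0
  b1←b2: walk b2→b1 to b0
  b3←b0: walk · to b0
  b3←b6: walk b6→b3 to b0
  b8←b0: walk · to b0
  b8←b4: walk b4→b1 to b0
  b8←b7: walk b7→b6→b3 to b0
  b9←b1: walk b1 to b0
  b9←b3: walk b3 to b0
  b9←b7: walk b7→b6→b3 to b0
  b9←b8: walk b8 to b0
  DF(b0)=∅
  DF(b1)={b1,b8,b9}
  DF(b2)={b1}
  DF(b3)={b3,b8,b9}
  DF(b4)={b8}
  DF(b5)=∅
  DF(b6)={b3,b8,b9}
  DF(b7)={b8,b9}
  DF(b8)={b9}
  DF(b9)=∅

φ for s: defs {b3,b9}
  DF⁺ = {b3,b8,b9}

Answer: ["b3", "b8", "b9"]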